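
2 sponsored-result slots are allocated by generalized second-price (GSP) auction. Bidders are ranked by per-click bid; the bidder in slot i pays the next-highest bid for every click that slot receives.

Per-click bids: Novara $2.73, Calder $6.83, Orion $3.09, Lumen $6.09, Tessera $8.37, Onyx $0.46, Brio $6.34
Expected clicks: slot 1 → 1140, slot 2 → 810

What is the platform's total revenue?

Sorting advertisers: $8.37 (Tessera) > $6.83 (Calder) > $6.34 (Brio) > …
Slot 1: Tessera pays $6.83 × 1140 = $7786.20
Slot 2: Calder pays $6.34 × 810 = $5135.40
Total = $12921.60

Total revenue: $12921.60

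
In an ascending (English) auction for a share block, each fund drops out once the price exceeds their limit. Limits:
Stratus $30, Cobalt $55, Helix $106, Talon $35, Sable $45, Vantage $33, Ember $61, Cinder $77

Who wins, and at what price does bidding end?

Helix wins at $77

Sorting limits: 106 (Helix) > 77 (Cinder) > 61 (Ember) > 55 (Cobalt) > 45 (Sable) > 35 (Talon) > …
Once the price passes $77, only Helix is left; the hammer falls at Cinder's limit of $77.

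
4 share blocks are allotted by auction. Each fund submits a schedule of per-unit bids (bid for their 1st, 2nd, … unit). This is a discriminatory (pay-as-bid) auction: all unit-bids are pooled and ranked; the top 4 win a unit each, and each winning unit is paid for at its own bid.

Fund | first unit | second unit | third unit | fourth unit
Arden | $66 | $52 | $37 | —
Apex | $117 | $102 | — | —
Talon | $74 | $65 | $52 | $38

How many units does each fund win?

All unit-bids, highest first — top 4: 117 (Apex-1), 102 (Apex-2), 74 (Talon-1), 66 (Arden-1)
Next rejected bid: $65 (not a price — pay-as-bid).
Allocation: Apex 2, Arden 1, Talon 1.

Apex 2, Arden 1, Talon 1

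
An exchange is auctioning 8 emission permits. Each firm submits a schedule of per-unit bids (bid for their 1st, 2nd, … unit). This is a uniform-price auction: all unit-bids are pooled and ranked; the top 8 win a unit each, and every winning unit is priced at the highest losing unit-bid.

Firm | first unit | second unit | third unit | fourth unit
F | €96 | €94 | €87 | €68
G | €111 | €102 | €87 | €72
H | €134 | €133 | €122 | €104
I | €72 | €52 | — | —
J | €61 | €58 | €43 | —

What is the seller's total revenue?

Total revenue: €696

Pooled unit-bids ranked (top 8): 134 (H-1), 133 (H-2), 122 (H-3), 111 (G-1), 104 (H-4), 102 (G-2), 96 (F-1), 94 (F-2)
The (k+1)-th unit-bid is €87.
Allocation: F 2, G 2, H 4. Every unit priced at €87.
Revenue = 8 × 87 = €696.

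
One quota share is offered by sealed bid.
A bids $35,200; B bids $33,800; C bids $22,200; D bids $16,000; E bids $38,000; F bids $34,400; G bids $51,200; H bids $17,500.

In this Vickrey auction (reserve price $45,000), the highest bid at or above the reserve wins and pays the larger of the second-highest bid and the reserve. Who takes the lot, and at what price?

Sorting bids: 51,200 (G) > 38,000 (E) > 35,200 (A) > 34,400 (F) > 33,800 (B) > 22,200 (C) > …
Highest eligible bid: G at $51,200.
max(second-highest $38,000, reserve $45,000) = $45,000.

G pays $45,000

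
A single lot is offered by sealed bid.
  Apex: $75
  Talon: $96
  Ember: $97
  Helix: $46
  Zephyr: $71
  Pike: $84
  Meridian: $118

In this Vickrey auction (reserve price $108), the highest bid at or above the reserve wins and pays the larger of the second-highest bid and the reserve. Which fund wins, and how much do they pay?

Sorting bids: 118 (Meridian) > 97 (Ember) > 96 (Talon) > 84 (Pike) > 75 (Apex) > 71 (Zephyr) > …
Highest eligible bid: Meridian at $118.
Second-highest bid $97 is below the reserve $108, so the reserve binds → payment $108.

Meridian pays $108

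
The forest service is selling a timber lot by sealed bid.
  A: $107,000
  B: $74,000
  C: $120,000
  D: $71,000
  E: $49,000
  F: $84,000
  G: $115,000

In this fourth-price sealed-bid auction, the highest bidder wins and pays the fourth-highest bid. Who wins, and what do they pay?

C pays $84,000

Sorting bids: 120,000 (C) > 115,000 (G) > 107,000 (A) > 84,000 (F) > 74,000 (B) > 71,000 (D) > …
C wins; payment is bid #4 in the ranking = $84,000.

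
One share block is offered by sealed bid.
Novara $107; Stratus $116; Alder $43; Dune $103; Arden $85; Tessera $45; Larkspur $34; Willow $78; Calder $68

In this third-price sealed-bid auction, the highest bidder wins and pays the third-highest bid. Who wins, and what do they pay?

Bids in order: 116 (Stratus) > 107 (Novara) > 103 (Dune) > 85 (Arden) > 78 (Willow) > 68 (Calder) > …
Stratus wins; payment is bid #3 in the ranking = $103.

Stratus pays $103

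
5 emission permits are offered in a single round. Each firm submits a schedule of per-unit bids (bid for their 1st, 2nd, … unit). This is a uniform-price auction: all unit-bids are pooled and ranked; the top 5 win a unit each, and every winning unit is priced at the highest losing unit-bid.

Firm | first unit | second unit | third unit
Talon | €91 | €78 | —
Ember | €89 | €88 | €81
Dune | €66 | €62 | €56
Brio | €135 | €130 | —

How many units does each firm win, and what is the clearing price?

Brio 2, Ember 2, Talon 1; clearing price €81

Merging the schedules and taking the best 5: 135 (Brio-1), 130 (Brio-2), 91 (Talon-1), 89 (Ember-1), 88 (Ember-2)
Highest rejected unit-bid = €81.
Allocation: Brio 2, Ember 2, Talon 1.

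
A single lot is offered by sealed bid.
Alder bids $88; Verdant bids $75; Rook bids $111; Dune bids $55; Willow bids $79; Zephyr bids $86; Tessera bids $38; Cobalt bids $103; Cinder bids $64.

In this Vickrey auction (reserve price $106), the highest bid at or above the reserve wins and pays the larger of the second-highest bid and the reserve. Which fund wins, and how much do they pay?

Sorting bids: 111 (Rook) > 103 (Cobalt) > 88 (Alder) > 86 (Zephyr) > 79 (Willow) > 75 (Verdant) > …
Rook has the top bid at or above the reserve ($111).
max(second-highest $103, reserve $106) = $106.

Rook pays $106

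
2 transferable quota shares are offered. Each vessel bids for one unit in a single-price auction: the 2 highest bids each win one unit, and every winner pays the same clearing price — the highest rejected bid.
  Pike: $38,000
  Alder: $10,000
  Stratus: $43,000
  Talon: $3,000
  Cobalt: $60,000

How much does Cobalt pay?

Ordering the bids: 60,000 (Cobalt), 43,000 (Stratus), 38,000 (Pike), 10,000 (Alder), …
Top 2: Cobalt, Stratus.
First losing bid is Pike's $38,000, which sets the uniform price.
Cobalt wins → pays $38,000.

Cobalt pays $38,000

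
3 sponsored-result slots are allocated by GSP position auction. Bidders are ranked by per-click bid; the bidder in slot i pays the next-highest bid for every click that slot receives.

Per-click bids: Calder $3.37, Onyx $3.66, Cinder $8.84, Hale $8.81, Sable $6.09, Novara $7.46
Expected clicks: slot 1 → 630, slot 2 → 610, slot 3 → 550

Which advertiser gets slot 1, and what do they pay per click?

Cinder; $8.81 per click

Per-click bids in order: $8.84 (Cinder) > $8.81 (Hale) > $7.46 (Novara) > $6.09 (Sable) > …
Slot 1 goes to the first-ranked bidder, Cinder, who pays the next bid down: $8.81/click.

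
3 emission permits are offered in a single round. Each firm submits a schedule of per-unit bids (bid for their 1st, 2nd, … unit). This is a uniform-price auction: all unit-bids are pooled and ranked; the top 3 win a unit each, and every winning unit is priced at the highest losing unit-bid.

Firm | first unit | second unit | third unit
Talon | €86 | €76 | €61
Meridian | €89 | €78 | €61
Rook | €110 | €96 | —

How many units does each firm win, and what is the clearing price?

Meridian 1, Rook 2; clearing price €86

Merging the schedules and taking the best 3: 110 (Rook-1), 96 (Rook-2), 89 (Meridian-1)
First bid not allocated: €86.
Allocation: Meridian 1, Rook 2.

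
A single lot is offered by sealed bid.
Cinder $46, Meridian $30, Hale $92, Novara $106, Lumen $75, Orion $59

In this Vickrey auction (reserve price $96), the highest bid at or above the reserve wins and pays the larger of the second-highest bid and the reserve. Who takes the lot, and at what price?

Rule: the highest bid at or above the reserve wins and pays the larger of the second-highest bid and the reserve.
Sorting bids: 106 (Novara) > 92 (Hale) > 75 (Lumen) > 59 (Orion) > 46 (Cinder) > 30 (Meridian)
Highest eligible bid: Novara at $106.
Second-highest bid $92 is below the reserve $96, so the reserve binds → payment $96.

Novara pays $96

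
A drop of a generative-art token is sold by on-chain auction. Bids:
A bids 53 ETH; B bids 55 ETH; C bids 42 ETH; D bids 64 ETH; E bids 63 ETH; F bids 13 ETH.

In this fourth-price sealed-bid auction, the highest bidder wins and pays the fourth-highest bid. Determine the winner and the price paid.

D pays 53 ETH

Bids ranked: 64 (D) > 63 (E) > 55 (B) > 53 (A) > 42 (C) > 13 (F)
D is highest; pays the fourth-highest bid, 53 ETH.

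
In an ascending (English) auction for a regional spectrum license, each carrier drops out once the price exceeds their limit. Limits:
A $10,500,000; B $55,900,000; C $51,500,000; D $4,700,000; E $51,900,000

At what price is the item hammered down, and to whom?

Sorting limits: 55,900,000 (B) > 51,900,000 (E) > 51,500,000 (C) > 10,500,000 (A) > 4,700,000 (D)
Bidding ends when E exits at $51,900,000; B takes it.

B wins at $51,900,000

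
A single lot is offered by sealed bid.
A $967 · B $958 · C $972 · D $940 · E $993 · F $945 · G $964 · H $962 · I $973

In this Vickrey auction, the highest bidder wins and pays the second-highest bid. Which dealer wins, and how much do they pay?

E pays $973

Bids in order: 993 (E) > 973 (I) > 972 (C) > 967 (A) > 964 (G) > 962 (H) > …
Second-price: E pays I's bid of $973.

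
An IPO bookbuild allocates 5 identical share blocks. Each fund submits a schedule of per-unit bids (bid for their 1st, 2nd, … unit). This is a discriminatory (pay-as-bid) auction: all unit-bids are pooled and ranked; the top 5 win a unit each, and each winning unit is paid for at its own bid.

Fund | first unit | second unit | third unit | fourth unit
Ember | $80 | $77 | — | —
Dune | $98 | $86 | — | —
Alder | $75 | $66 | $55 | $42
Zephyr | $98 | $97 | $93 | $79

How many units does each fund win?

Pooled unit-bids ranked (top 5): 98 (Dune-1), 98 (Zephyr-1), 97 (Zephyr-2), 93 (Zephyr-3), 86 (Dune-2)
Next rejected bid: $80 (not a price — pay-as-bid).
Allocation: Dune 2, Zephyr 3.

Dune 2, Zephyr 3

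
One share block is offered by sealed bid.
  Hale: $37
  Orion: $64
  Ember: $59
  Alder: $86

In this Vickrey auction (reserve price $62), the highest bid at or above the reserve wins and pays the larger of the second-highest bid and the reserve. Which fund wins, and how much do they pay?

Alder pays $64

Bids ranked: 86 (Alder) > 64 (Orion) > 59 (Ember) > 37 (Hale)
Alder has the top bid at or above the reserve ($86).
Second-highest bid $64 exceeds the reserve $62 → payment $64.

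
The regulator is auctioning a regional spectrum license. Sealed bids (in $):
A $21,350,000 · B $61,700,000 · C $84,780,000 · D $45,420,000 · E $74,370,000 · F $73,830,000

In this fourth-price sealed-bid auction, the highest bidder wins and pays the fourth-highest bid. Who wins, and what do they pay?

C pays $61,700,000

Rule: the highest bidder wins and pays the fourth-highest bid.
Bids ranked: 84,780,000 (C) > 74,370,000 (E) > 73,830,000 (F) > 61,700,000 (B) > 45,420,000 (D) > 21,350,000 (A)
C wins; payment is bid #4 in the ranking = $61,700,000.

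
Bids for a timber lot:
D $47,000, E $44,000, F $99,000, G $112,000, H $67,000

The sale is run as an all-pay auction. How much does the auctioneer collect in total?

Total revenue: $369,000

Bids ranked: 112,000 (G) > 99,000 (F) > 67,000 (H) > 47,000 (D) > 44,000 (E)
Every bidder forfeits their bid regardless of winning.
Revenue = 47,000 + 44,000 + 99,000 + 112,000 + 67,000 = $369,000.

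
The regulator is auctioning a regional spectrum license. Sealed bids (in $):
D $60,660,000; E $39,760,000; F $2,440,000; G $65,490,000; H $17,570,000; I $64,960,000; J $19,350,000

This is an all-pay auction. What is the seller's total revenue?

Bids ranked: 65,490,000 (G) > 64,960,000 (I) > 60,660,000 (D) > 39,760,000 (E) > 19,350,000 (J) > 17,570,000 (H) > …
G wins with the top bid; all bids are sunk regardless.
Every bidder forfeits their bid regardless of winning.
Revenue = 60,660,000 + 39,760,000 + 2,440,000 + 65,490,000 + 17,570,000 + 64,960,000 + 19,350,000 = $270,230,000.

Total revenue: $270,230,000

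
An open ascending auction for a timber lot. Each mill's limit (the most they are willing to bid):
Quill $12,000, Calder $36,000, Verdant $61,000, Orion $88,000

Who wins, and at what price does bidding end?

Orion wins at $61,000

Limits in order: 88,000 (Orion) > 61,000 (Verdant) > 36,000 (Calder) > 12,000 (Quill)
Bidding ends when Verdant exits at $61,000; Orion takes it.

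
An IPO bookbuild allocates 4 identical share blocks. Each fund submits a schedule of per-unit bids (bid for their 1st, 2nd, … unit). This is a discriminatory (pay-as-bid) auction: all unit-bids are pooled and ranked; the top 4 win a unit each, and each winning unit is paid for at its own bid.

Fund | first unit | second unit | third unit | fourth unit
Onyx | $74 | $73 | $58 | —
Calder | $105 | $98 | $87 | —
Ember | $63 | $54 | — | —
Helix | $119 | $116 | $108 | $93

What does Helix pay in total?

Pooled unit-bids ranked (top 4): 119 (Helix-1), 116 (Helix-2), 108 (Helix-3), 105 (Calder-1)
Next rejected bid: $98 (not a price — pay-as-bid).
Helix's winning unit-bids: 119 + 116 + 108 = $343.

Helix pays $343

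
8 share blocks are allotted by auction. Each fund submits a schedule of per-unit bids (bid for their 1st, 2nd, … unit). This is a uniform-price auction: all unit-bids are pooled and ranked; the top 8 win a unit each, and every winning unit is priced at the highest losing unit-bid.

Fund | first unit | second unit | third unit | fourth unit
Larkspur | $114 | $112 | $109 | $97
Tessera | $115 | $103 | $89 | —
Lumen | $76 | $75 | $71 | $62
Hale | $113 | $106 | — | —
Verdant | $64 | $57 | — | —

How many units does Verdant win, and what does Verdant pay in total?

All unit-bids, highest first — top 8: 115 (Tessera-1), 114 (Larkspur-1), 113 (Hale-1), 112 (Larkspur-2), 109 (Larkspur-3), 106 (Hale-2), 103 (Tessera-2), 97 (Larkspur-4)
Highest rejected unit-bid = $89.
Verdant wins 0 unit(s) at $89 each.

Verdant: 0 units, pays $0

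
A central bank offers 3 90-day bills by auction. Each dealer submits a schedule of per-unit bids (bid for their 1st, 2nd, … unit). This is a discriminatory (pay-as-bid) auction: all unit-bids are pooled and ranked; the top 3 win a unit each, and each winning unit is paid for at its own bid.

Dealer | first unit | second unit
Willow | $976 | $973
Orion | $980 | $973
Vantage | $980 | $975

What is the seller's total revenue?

Total revenue: $2,936

Merging the schedules and taking the best 3: 980 (Orion-1), 980 (Vantage-1), 976 (Willow-1)
Next rejected bid: $975 (not a price — pay-as-bid).
Each winning unit pays its own bid.
Revenue = 980 + 980 + 976 = $2,936.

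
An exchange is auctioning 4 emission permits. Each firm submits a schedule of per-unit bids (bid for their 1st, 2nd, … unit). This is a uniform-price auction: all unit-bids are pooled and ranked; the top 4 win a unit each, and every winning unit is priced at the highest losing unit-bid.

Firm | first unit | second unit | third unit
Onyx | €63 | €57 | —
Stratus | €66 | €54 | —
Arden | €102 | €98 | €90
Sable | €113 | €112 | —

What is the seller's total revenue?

Merging the schedules and taking the best 4: 113 (Sable-1), 112 (Sable-2), 102 (Arden-1), 98 (Arden-2)
Highest rejected unit-bid = €90.
Allocation: Arden 2, Sable 2. Every unit priced at €90.
Revenue = 4 × 90 = €360.

Total revenue: €360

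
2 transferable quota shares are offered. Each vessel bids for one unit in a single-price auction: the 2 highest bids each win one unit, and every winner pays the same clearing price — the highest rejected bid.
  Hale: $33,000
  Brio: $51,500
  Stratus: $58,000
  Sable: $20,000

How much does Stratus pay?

Ordering the bids: 58,000 (Stratus), 51,500 (Brio), 33,000 (Hale), 20,000 (Sable)
Top 2: Stratus, Brio.
First losing bid is Hale's $33,000, which sets the uniform price.
Stratus wins → pays $33,000.

Stratus pays $33,000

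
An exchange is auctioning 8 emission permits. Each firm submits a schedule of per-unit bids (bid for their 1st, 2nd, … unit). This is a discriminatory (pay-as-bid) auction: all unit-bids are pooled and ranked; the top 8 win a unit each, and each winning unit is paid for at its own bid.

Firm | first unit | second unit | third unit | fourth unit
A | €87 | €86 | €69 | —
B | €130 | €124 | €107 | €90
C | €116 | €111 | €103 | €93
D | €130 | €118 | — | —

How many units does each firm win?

B 3, C 3, D 2

Merging the schedules and taking the best 8: 130 (B-1), 130 (D-1), 124 (B-2), 118 (D-2), 116 (C-1), 111 (C-2), 107 (B-3), 103 (C-3)
Next rejected bid: €93 (not a price — pay-as-bid).
Allocation: B 3, C 3, D 2.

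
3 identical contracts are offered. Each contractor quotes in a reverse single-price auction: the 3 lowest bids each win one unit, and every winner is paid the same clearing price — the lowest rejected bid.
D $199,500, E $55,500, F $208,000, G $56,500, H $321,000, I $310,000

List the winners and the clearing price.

Ordering the bids: 55,500 (E), 56,500 (G), 199,500 (D), 208,000 (F), 310,000 (I), …
The 3 lowest are E, G, D.
Lowest unsuccessful bid: $208,000 → clearing price.

E, G, D; each is paid $208,000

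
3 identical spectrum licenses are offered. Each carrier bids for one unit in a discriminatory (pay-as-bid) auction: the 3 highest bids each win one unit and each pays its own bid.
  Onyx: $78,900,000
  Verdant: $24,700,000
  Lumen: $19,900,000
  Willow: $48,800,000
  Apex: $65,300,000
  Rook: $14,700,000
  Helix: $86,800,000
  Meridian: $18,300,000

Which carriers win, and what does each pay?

Helix $86,800,000, Onyx $78,900,000, Apex $65,300,000

Sorting: 86,800,000 (Helix), 78,900,000 (Onyx), 65,300,000 (Apex), 48,800,000 (Willow), 24,700,000 (Verdant), …
The 3 highest are Helix, Onyx, Apex.
Each winner pays its own bid: Helix $86,800,000, Onyx $78,900,000, Apex $65,300,000.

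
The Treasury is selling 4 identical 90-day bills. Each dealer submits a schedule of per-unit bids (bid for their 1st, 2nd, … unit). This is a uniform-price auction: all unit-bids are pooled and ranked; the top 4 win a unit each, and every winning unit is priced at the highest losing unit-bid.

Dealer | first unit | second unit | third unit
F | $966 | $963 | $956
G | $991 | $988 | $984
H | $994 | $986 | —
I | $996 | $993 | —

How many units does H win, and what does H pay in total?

Pooled unit-bids ranked (top 4): 996 (I-1), 994 (H-1), 993 (I-2), 991 (G-1)
Highest rejected unit-bid = $988.
H wins 1 unit(s) at $988 each.

H: 1 unit, pays $988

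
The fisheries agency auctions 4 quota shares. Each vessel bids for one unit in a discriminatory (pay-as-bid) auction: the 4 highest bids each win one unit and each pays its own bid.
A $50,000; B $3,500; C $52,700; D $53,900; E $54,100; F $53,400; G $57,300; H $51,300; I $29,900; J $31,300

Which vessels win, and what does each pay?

G $57,300, E $54,100, D $53,900, F $53,400

Ordering the bids: 57,300 (G), 54,100 (E), 53,900 (D), 53,400 (F), 52,700 (C), 51,300 (H), …
Winners (4 units): G, E, D, F.
Each winner pays its own bid: G $57,300, E $54,100, D $53,900, F $53,400.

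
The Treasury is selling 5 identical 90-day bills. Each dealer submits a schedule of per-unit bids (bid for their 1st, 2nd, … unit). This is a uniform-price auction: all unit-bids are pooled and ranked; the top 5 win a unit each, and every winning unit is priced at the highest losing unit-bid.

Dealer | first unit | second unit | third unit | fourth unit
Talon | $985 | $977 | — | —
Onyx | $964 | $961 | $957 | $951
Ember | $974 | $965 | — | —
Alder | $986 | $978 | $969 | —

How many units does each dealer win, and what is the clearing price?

All unit-bids, highest first — top 5: 986 (Alder-1), 985 (Talon-1), 978 (Alder-2), 977 (Talon-2), 974 (Ember-1)
Highest rejected unit-bid = $969.
Allocation: Alder 2, Ember 1, Talon 2.

Alder 2, Ember 1, Talon 2; clearing price $969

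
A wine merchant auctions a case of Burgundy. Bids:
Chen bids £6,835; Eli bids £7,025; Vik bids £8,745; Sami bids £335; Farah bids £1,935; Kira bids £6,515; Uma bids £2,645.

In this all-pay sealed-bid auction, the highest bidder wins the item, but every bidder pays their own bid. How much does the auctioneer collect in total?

Total revenue: £34,035

All-pay sealed-bid auction: the highest bidder wins the item, but every bidder pays their own bid.
Bids in order: 8,745 (Vik) > 7,025 (Eli) > 6,835 (Chen) > 6,515 (Kira) > 2,645 (Uma) > 1,935 (Farah) > …
Every bidder forfeits their bid regardless of winning.
Revenue = 6,835 + 7,025 + 8,745 + 335 + 1,935 + 6,515 + 2,645 = £34,035.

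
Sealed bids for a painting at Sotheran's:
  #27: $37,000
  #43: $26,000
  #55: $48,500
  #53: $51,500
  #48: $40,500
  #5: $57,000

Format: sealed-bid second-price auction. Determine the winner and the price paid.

Bids in order: 57,000 (#5) > 51,500 (#53) > 48,500 (#55) > 40,500 (#48) > 37,000 (#27) > 26,000 (#43)
#5 is highest; pays the second-highest bid, $51,500.

#5 pays $51,500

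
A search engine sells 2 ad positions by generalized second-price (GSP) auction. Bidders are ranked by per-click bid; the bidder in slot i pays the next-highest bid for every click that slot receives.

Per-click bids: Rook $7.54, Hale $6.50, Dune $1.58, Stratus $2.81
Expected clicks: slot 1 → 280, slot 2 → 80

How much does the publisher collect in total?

Sorting advertisers: $7.54 (Rook) > $6.50 (Hale) > $2.81 (Stratus) > …
Slot 1: Rook pays $6.50 × 280 = $1820.00
Slot 2: Hale pays $2.81 × 80 = $224.80
Total = $2044.80

Total revenue: $2044.80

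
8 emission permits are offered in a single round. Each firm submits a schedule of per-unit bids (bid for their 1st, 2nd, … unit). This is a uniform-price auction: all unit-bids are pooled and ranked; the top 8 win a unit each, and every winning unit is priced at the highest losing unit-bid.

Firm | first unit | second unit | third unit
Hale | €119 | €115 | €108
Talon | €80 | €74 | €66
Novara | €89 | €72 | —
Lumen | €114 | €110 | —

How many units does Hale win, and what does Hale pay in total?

Hale: 3 units, pays €216

Pooled unit-bids ranked (top 8): 119 (Hale-1), 115 (Hale-2), 114 (Lumen-1), 110 (Lumen-2), 108 (Hale-3), 89 (Novara-1), 80 (Talon-1), 74 (Talon-2)
First bid not allocated: €72.
Hale wins 3 unit(s) at €72 each.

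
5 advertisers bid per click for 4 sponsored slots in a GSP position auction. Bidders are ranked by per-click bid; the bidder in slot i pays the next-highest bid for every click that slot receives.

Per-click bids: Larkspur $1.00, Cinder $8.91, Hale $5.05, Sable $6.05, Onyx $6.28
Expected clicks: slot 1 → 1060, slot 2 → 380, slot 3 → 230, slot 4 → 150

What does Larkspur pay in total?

Larkspur pays $0.00

Ranked by bid: $8.91 (Cinder) > $6.28 (Onyx) > $6.05 (Sable) > $5.05 (Hale) > $1.00 (Larkspur)
Larkspur ranks below slot 4 → no slot, pays nothing.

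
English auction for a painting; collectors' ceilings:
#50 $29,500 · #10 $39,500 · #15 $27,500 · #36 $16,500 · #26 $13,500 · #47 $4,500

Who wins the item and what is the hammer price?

Limits ranked: 39,500 (#10) > 29,500 (#50) > 27,500 (#15) > 16,500 (#36) > 13,500 (#26) > 4,500 (#47)
Once the price passes $29,500, only #10 is left; the hammer falls at #50's limit of $29,500.

#10 wins at $29,500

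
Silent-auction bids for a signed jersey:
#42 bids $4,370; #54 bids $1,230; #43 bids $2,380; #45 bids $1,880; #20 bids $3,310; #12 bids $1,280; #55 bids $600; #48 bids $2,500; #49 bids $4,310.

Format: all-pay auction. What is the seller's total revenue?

Rule: the highest bidder wins the item, but every bidder pays their own bid.
Sorting bids: 4,370 (#42) > 4,310 (#49) > 3,310 (#20) > 2,500 (#48) > 2,380 (#43) > 1,880 (#45) > …
Every bidder forfeits their bid regardless of winning.
Revenue = 4,370 + 1,230 + 2,380 + 1,880 + 3,310 + 1,280 + 600 + 2,500 + 4,310 = $21,860.

Total revenue: $21,860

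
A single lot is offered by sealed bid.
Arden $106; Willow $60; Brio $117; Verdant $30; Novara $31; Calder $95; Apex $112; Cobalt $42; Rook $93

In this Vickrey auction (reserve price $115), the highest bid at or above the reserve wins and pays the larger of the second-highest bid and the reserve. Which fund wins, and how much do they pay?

Brio pays $115

Bids in order: 117 (Brio) > 112 (Apex) > 106 (Arden) > 95 (Calder) > 93 (Rook) > 60 (Willow) > …
Highest eligible bid: Brio at $117.
Second-highest bid $112 is below the reserve $115, so the reserve binds → payment $115.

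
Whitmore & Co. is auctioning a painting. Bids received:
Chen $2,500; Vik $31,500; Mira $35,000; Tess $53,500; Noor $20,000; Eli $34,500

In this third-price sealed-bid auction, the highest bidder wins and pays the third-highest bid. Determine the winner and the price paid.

Tess pays $34,500

Bids in order: 53,500 (Tess) > 35,000 (Mira) > 34,500 (Eli) > 31,500 (Vik) > 20,000 (Noor) > 2,500 (Chen)
Tess wins; payment is bid #3 in the ranking = $34,500.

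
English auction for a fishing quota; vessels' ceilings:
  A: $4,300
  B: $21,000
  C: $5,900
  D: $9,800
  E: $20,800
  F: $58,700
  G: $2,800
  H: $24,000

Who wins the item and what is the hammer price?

Sorting limits: 58,700 (F) > 24,000 (H) > 21,000 (B) > 20,800 (E) > 9,800 (D) > 5,900 (C) > …
Once the price passes $24,000, only F is left; the hammer falls at H's limit of $24,000.

F wins at $24,000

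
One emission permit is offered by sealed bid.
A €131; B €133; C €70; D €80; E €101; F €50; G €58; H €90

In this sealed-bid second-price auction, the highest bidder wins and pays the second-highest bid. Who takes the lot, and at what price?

Rule: the highest bidder wins and pays the second-highest bid.
Bids in order: 133 (B) > 131 (A) > 101 (E) > 90 (H) > 80 (D) > 70 (C) > …
B is highest; pays the second-highest bid, €131.

B pays €131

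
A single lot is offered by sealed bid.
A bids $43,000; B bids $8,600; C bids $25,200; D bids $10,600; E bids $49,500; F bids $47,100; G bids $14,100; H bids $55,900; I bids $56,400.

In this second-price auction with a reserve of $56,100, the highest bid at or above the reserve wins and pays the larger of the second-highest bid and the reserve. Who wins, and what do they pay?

I pays $56,100

Sorting bids: 56,400 (I) > 55,900 (H) > 49,500 (E) > 47,100 (F) > 43,000 (A) > 25,200 (C) > …
I has the top bid at or above the reserve ($56,400).
max(second-highest $55,900, reserve $56,100) = $56,100.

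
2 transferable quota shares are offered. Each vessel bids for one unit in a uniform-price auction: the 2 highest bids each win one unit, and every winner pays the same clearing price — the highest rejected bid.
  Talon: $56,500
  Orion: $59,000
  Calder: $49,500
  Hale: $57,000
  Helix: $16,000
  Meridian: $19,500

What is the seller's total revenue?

Ordering the bids: 59,000 (Orion), 57,000 (Hale), 56,500 (Talon), 49,500 (Calder), …
Winners (2 units): Orion, Hale.
Highest unsuccessful bid: $56,500 → clearing price.
Total revenue = 2 × $56,500 = $113,000.

Total revenue: $113,000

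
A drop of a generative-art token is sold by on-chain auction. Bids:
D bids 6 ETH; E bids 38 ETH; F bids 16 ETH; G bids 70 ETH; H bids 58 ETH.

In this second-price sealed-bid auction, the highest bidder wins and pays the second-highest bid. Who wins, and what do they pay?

Bids ranked: 70 (G) > 58 (H) > 38 (E) > 16 (F) > 6 (D)
Second-price: G pays H's bid of 58 ETH.

G pays 58 ETH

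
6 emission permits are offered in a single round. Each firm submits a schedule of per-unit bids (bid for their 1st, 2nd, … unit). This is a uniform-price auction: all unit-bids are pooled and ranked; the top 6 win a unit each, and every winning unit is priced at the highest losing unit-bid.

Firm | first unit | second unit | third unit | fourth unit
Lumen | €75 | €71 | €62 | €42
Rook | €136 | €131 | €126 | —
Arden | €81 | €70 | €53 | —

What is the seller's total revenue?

Pooled unit-bids ranked (top 6): 136 (Rook-1), 131 (Rook-2), 126 (Rook-3), 81 (Arden-1), 75 (Lumen-1), 71 (Lumen-2)
The (k+1)-th unit-bid is €70.
Allocation: Arden 1, Lumen 2, Rook 3. Every unit priced at €70.
Revenue = 6 × 70 = €420.

Total revenue: €420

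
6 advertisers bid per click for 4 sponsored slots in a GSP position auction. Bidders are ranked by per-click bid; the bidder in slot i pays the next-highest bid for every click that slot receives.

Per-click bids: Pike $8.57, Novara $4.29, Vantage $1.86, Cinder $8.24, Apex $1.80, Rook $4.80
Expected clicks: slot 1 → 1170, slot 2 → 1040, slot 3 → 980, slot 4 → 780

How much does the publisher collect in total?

Total revenue: $20287.80

Ranked by bid: $8.57 (Pike) > $8.24 (Cinder) > $4.80 (Rook) > $4.29 (Novara) > $1.86 (Vantage) > …
Slot 1: Pike pays $8.24 × 1170 = $9640.80
Slot 2: Cinder pays $4.80 × 1040 = $4992.00
Slot 3: Rook pays $4.29 × 980 = $4204.20
Slot 4: Novara pays $1.86 × 780 = $1450.80
Total = $20287.80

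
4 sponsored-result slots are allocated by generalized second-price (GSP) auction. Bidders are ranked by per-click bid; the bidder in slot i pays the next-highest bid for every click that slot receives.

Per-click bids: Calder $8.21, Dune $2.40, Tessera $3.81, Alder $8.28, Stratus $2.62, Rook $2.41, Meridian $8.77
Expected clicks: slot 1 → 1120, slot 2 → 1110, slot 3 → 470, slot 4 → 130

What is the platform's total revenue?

Sorting advertisers: $8.77 (Meridian) > $8.28 (Alder) > $8.21 (Calder) > $3.81 (Tessera) > $2.62 (Stratus) > …
Slot 1: Meridian pays $8.28 × 1120 = $9273.60
Slot 2: Alder pays $8.21 × 1110 = $9113.10
Slot 3: Calder pays $3.81 × 470 = $1790.70
Slot 4: Tessera pays $2.62 × 130 = $340.60
Total = $20518.00

Total revenue: $20518.00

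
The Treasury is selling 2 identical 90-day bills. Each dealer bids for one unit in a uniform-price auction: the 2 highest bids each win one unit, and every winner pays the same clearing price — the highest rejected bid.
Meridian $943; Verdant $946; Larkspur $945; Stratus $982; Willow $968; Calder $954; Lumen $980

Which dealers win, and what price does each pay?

Stratus, Lumen; each pays $968

Sorting: 982 (Stratus), 980 (Lumen), 968 (Willow), 954 (Calder), …
Top 2: Stratus, Lumen.
Highest unsuccessful bid: $968 → clearing price.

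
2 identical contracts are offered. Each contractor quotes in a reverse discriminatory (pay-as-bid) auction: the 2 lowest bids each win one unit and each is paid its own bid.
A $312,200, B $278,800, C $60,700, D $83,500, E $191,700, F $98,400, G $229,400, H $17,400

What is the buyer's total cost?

Bids ranked low→high: 17,400 (H), 60,700 (C), 83,500 (D), 98,400 (F), …
Lowest 2: H, C.
Total cost = 17,400 + 60,700 = $78,100.

Total cost: $78,100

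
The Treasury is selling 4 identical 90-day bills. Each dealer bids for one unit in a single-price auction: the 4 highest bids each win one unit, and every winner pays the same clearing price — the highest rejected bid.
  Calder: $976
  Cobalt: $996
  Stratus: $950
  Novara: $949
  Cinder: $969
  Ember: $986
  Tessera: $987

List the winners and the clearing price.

Bids ranked high→low: 996 (Cobalt), 987 (Tessera), 986 (Ember), 976 (Calder), 969 (Cinder), 950 (Stratus), …
Winners (4 units): Cobalt, Tessera, Ember, Calder.
First losing bid is Cinder's $969, which sets the uniform price.

Cobalt, Tessera, Ember, Calder; each pays $969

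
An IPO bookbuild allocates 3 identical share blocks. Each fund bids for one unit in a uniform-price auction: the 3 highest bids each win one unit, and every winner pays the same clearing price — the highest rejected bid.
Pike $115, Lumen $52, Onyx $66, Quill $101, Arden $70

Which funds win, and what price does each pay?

Ordering the bids: 115 (Pike), 101 (Quill), 70 (Arden), 66 (Onyx), 52 (Lumen)
Winners (3 units): Pike, Quill, Arden.
First losing bid is Onyx's $66, which sets the uniform price.

Pike, Quill, Arden; each pays $66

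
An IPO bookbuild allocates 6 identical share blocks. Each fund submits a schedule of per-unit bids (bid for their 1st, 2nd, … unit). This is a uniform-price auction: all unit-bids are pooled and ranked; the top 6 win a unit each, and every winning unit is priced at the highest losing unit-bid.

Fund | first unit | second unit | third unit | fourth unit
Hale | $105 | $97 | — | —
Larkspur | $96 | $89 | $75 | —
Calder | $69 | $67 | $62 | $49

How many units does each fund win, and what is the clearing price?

Calder 1, Hale 2, Larkspur 3; clearing price $67

All unit-bids, highest first — top 6: 105 (Hale-1), 97 (Hale-2), 96 (Larkspur-1), 89 (Larkspur-2), 75 (Larkspur-3), 69 (Calder-1)
The (k+1)-th unit-bid is $67.
Allocation: Calder 1, Hale 2, Larkspur 3.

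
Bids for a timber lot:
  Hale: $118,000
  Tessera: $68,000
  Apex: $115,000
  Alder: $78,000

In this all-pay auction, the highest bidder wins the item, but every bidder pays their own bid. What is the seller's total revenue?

Total revenue: $379,000

All-pay auction: the highest bidder wins the item, but every bidder pays their own bid.
Bids in order: 118,000 (Hale) > 115,000 (Apex) > 78,000 (Alder) > 68,000 (Tessera)
Every bidder forfeits their bid regardless of winning.
Revenue = 118,000 + 68,000 + 115,000 + 78,000 = $379,000.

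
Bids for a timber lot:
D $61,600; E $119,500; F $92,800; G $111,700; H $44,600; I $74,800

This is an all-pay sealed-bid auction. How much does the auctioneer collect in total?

Total revenue: $505,000

Sorting bids: 119,500 (E) > 111,700 (G) > 92,800 (F) > 74,800 (I) > 61,600 (D) > 44,600 (H)
Every bidder forfeits their bid regardless of winning.
Revenue = 61,600 + 119,500 + 92,800 + 111,700 + 44,600 + 74,800 = $505,000.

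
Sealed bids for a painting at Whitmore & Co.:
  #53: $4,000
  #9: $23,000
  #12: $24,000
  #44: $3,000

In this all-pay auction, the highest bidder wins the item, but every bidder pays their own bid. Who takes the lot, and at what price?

Sorting bids: 24,000 (#12) > 23,000 (#9) > 4,000 (#53) > 3,000 (#44)
#12 wins with the top bid; all bids are sunk regardless.

#12 pays $24,000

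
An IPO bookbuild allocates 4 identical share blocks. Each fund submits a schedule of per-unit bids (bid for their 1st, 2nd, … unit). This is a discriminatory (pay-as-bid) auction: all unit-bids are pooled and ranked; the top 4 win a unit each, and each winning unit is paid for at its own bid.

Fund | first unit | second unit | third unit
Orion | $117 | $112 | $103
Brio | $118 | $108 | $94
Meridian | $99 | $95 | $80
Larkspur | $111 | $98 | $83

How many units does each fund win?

Merging the schedules and taking the best 4: 118 (Brio-1), 117 (Orion-1), 112 (Orion-2), 111 (Larkspur-1)
Next rejected bid: $108 (not a price — pay-as-bid).
Allocation: Brio 1, Larkspur 1, Orion 2.

Brio 1, Larkspur 1, Orion 2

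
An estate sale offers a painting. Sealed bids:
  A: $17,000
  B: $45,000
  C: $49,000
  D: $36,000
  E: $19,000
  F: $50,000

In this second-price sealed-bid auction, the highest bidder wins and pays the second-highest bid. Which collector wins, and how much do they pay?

Second-price sealed-bid auction: the highest bidder wins and pays the second-highest bid.
Sorting bids: 50,000 (F) > 49,000 (C) > 45,000 (B) > 36,000 (D) > 19,000 (E) > 17,000 (A)
F is highest; pays the second-highest bid, $49,000.

F pays $49,000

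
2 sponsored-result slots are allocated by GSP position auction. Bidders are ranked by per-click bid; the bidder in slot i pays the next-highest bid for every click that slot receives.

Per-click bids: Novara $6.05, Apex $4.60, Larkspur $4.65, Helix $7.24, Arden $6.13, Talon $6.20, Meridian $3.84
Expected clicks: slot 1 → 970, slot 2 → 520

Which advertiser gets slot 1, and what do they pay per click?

Sorting advertisers: $7.24 (Helix) > $6.20 (Talon) > $6.13 (Arden) > …
Slot 1 goes to the first-ranked bidder, Helix, who pays the next bid down: $6.20/click.

Helix; $6.20 per click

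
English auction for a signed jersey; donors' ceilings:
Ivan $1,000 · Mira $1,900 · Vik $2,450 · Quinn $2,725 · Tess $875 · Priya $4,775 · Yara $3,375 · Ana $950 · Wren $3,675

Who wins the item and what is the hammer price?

Priya wins at $3,675

Limits ranked: 4,775 (Priya) > 3,675 (Wren) > 3,375 (Yara) > 2,725 (Quinn) > 2,450 (Vik) > 1,900 (Mira) > …
Once the price passes $3,675, only Priya is left; the hammer falls at Wren's limit of $3,675.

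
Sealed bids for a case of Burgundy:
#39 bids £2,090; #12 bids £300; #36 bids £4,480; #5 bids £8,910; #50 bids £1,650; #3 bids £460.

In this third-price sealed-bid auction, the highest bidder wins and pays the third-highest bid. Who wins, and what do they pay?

Bids in order: 8,910 (#5) > 4,480 (#36) > 2,090 (#39) > 1,650 (#50) > 460 (#3) > 300 (#12)
#5 is highest; pays the third-highest bid, £2,090.

#5 pays £2,090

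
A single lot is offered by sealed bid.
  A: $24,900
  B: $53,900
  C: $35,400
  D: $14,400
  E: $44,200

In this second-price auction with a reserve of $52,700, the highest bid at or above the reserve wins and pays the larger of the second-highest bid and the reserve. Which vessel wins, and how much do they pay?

B pays $52,700

Rule: the highest bid at or above the reserve wins and pays the larger of the second-highest bid and the reserve.
Sorting bids: 53,900 (B) > 44,200 (E) > 35,400 (C) > 24,900 (A) > 14,400 (D)
B has the top bid at or above the reserve ($53,900).
max(second-highest $44,200, reserve $52,700) = $52,700.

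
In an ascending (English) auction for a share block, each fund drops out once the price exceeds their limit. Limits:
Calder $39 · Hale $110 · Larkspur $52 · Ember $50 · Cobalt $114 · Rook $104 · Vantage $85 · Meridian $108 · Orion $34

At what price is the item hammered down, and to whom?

Cobalt wins at $110

Limits in order: 114 (Cobalt) > 110 (Hale) > 108 (Meridian) > 104 (Rook) > 85 (Vantage) > 52 (Larkspur) > …
Hale is the last rival to drop out, at $110; Cobalt remains and wins at that price.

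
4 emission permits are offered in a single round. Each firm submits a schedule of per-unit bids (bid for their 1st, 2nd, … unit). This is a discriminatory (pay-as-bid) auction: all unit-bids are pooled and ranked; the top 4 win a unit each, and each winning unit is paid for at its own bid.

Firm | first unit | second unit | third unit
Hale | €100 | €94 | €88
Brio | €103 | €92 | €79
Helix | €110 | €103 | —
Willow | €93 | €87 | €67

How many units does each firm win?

All unit-bids, highest first — top 4: 110 (Helix-1), 103 (Brio-1), 103 (Helix-2), 100 (Hale-1)
Next rejected bid: €94 (not a price — pay-as-bid).
Allocation: Brio 1, Hale 1, Helix 2.

Brio 1, Hale 1, Helix 2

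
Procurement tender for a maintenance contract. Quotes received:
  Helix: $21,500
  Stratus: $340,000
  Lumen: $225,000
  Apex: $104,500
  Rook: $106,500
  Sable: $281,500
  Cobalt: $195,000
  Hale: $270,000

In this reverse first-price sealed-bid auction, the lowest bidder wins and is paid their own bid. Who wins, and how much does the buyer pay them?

Bids in order: 21,500 (Helix) < 104,500 (Apex) < 106,500 (Rook) < 195,000 (Cobalt) < 225,000 (Lumen) < 270,000 (Hale) < …
First-price: Helix is paid what they bid, $21,500.

Helix is paid $21,500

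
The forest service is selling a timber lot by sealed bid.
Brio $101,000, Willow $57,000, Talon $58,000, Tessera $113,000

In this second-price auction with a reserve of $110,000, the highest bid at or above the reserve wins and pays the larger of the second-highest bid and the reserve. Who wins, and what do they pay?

Sorting bids: 113,000 (Tessera) > 101,000 (Brio) > 58,000 (Talon) > 57,000 (Willow)
Tessera has the top bid at or above the reserve ($113,000).
max(second-highest $101,000, reserve $110,000) = $110,000.

Tessera pays $110,000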